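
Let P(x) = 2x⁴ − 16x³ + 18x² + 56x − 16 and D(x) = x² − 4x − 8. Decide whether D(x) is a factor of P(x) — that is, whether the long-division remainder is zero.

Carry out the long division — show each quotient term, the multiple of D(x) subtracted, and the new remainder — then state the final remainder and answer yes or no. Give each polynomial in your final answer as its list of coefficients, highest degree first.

R = [0], so D(x) is a factor of P(x). yes

Step 1: lead(2x⁴ − 16x³ + 18x² + 56x − 16) ÷ lead(D) = 2x⁴ ÷ x² = 2x². Subtract (2x²)·D = 2x⁴ − 8x³ − 16x². Remainder: −8x³ + 34x² + 56x − 16.
Step 2: lead(−8x³ + 34x² + 56x − 16) ÷ lead(D) = −8x³ ÷ x² = −8x. Subtract (−8x)·D = −8x³ + 32x² + 64x. Remainder: 2x² − 8x − 16.
Step 3: lead(2x² − 8x − 16) ÷ lead(D) = 2x² ÷ x² = 2. Subtract (2)·D = 2x² − 8x − 16. Remainder: 0.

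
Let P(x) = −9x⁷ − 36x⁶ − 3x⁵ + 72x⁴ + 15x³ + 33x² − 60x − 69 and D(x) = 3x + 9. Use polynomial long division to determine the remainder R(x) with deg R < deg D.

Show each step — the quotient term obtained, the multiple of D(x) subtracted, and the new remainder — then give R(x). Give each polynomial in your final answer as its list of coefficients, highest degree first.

R = [3]

Step 1: lead(−9x⁷ − 36x⁶ − 3x⁵ + 72x⁴ + 15x³ + 33x² − 60x − 69) ÷ lead(D) = −9x⁷ ÷ 3x = −3x⁶. Subtract (−3x⁶)·D = −9x⁷ − 27x⁶. Remainder: −9x⁶ − 3x⁵ + 72x⁴ + 15x³ + 33x² − 60x − 69.
Step 2: lead(−9x⁶ − 3x⁵ + 72x⁴ + 15x³ + 33x² − 60x − 69) ÷ lead(D) = −9x⁶ ÷ 3x = −3x⁵. Subtract (−3x⁵)·D = −9x⁶ − 27x⁵. Remainder: 24x⁵ + 72x⁴ + 15x³ + 33x² − 60x − 69.
Step 3: lead(24x⁵ + 72x⁴ + 15x³ + 33x² − 60x − 69) ÷ lead(D) = 24x⁵ ÷ 3x = 8x⁴. Subtract (8x⁴)·D = 24x⁵ + 72x⁴. Remainder: 15x³ + 33x² − 60x − 69.
Step 4: lead(15x³ + 33x² − 60x − 69) ÷ lead(D) = 15x³ ÷ 3x = 5x². Subtract (5x²)·D = 15x³ + 45x². Remainder: −12x² − 60x − 69.
Step 5: lead(−12x² − 60x − 69) ÷ lead(D) = −12x² ÷ 3x = −4x. Subtract (−4x)·D = −12x² − 36x. Remainder: −24x − 69.
Step 6: lead(−24x − 69) ÷ lead(D) = −24x ÷ 3x = −8. Subtract (−8)·D = −24x − 72. Remainder: 3.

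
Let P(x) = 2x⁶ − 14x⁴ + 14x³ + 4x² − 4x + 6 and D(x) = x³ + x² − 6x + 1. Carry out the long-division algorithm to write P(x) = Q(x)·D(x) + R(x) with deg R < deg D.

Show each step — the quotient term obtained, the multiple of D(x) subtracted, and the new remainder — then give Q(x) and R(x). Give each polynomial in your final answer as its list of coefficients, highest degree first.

Step 1: lead(2x⁶ − 14x⁴ + 14x³ + 4x² − 4x + 6) ÷ lead(D) = 2x⁶ ÷ x³ = 2x³. Subtract (2x³)·D = 2x⁶ + 2x⁵ − 12x⁴ + 2x³. Remainder: −2x⁵ − 2x⁴ + 12x³ + 4x² − 4x + 6.
Step 2: lead(−2x⁵ − 2x⁴ + 12x³ + 4x² − 4x + 6) ÷ lead(D) = −2x⁵ ÷ x³ = −2x². Subtract (−2x²)·D = −2x⁵ − 2x⁴ + 12x³ − 2x². Remainder: 6x² − 4x + 6.

Q = [2, -2, 0, 0]; R = [6, -4, 6]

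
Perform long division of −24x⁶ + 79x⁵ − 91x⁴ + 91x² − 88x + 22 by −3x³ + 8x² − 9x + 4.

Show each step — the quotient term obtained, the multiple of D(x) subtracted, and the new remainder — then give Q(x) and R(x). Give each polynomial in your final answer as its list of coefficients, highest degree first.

Step 1: lead(−24x⁶ + 79x⁵ − 91x⁴ + 91x² − 88x + 22) ÷ lead(D) = −24x⁶ ÷ −3x³ = 8x³. Subtract (8x³)·D = −24x⁶ + 64x⁵ − 72x⁴ + 32x³. Remainder: 15x⁵ − 19x⁴ − 32x³ + 91x² − 88x + 22.
Step 2: lead(15x⁵ − 19x⁴ − 32x³ + 91x² − 88x + 22) ÷ lead(D) = 15x⁵ ÷ −3x³ = −5x². Subtract (−5x²)·D = 15x⁵ − 40x⁴ + 45x³ − 20x². Remainder: 21x⁴ − 77x³ + 111x² − 88x + 22.
Step 3: lead(21x⁴ − 77x³ + 111x² − 88x + 22) ÷ lead(D) = 21x⁴ ÷ −3x³ = −7x. Subtract (−7x)·D = 21x⁴ − 56x³ + 63x² − 28x. Remainder: −21x³ + 48x² − 60x + 22.
Step 4: lead(−21x³ + 48x² − 60x + 22) ÷ lead(D) = −21x³ ÷ −3x³ = 7. Subtract (7)·D = −21x³ + 56x² − 63x + 28. Remainder: −8x² + 3x − 6.

Q = [8, -5, -7, 7]; R = [-8, 3, -6]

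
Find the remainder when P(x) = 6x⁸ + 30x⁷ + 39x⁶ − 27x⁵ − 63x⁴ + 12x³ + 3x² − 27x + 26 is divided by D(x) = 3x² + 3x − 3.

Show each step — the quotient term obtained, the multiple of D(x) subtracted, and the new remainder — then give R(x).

R(x) = 5

Step 1: lead(6x⁸ + 30x⁷ + 39x⁶ − 27x⁵ − 63x⁴ + 12x³ + 3x² − 27x + 26) ÷ lead(D) = 6x⁸ ÷ 3x² = 2x⁶. Subtract (2x⁶)·D = 6x⁸ + 6x⁷ − 6x⁶. Remainder: 24x⁷ + 45x⁶ − 27x⁵ − 63x⁴ + 12x³ + 3x² − 27x + 26.
Step 2: lead(24x⁷ + 45x⁶ − 27x⁵ − 63x⁴ + 12x³ + 3x² − 27x + 26) ÷ lead(D) = 24x⁷ ÷ 3x² = 8x⁵. Subtract (8x⁵)·D = 24x⁷ + 24x⁶ − 24x⁵. Remainder: 21x⁶ − 3x⁵ − 63x⁴ + 12x³ + 3x² − 27x + 26.
Step 3: lead(21x⁶ − 3x⁵ − 63x⁴ + 12x³ + 3x² − 27x + 26) ÷ lead(D) = 21x⁶ ÷ 3x² = 7x⁴. Subtract (7x⁴)·D = 21x⁶ + 21x⁵ − 21x⁴. Remainder: −24x⁵ − 42x⁴ + 12x³ + 3x² − 27x + 26.
Step 4: lead(−24x⁵ − 42x⁴ + 12x³ + 3x² − 27x + 26) ÷ lead(D) = −24x⁵ ÷ 3x² = −8x³. Subtract (−8x³)·D = −24x⁵ − 24x⁴ + 24x³. Remainder: −18x⁴ − 12x³ + 3x² − 27x + 26.
Step 5: lead(−18x⁴ − 12x³ + 3x² − 27x + 26) ÷ lead(D) = −18x⁴ ÷ 3x² = −6x². Subtract (−6x²)·D = −18x⁴ − 18x³ + 18x². Remainder: 6x³ − 15x² − 27x + 26.
Step 6: lead(6x³ − 15x² − 27x + 26) ÷ lead(D) = 6x³ ÷ 3x² = 2x. Subtract (2x)·D = 6x³ + 6x² − 6x. Remainder: −21x² − 21x + 26.
Step 7: lead(−21x² − 21x + 26) ÷ lead(D) = −21x² ÷ 3x² = −7. Subtract (−7)·D = −21x² − 21x + 21. Remainder: 5.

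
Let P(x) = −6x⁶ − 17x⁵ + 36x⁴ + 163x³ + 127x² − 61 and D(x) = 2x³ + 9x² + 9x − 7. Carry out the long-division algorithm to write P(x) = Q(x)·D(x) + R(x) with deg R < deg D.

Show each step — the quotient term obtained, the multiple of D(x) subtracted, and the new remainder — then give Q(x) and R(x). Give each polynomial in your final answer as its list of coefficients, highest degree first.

Q = [-3, 5, 9, 8]; R = [9, -9, -5]

Step 1: lead(−6x⁶ − 17x⁵ + 36x⁴ + 163x³ + 127x² − 61) ÷ lead(D) = −6x⁶ ÷ 2x³ = −3x³. Subtract (−3x³)·D = −6x⁶ − 27x⁵ − 27x⁴ + 21x³. Remainder: 10x⁵ + 63x⁴ + 142x³ + 127x² − 61.
Step 2: lead(10x⁵ + 63x⁴ + 142x³ + 127x² − 61) ÷ lead(D) = 10x⁵ ÷ 2x³ = 5x². Subtract (5x²)·D = 10x⁵ + 45x⁴ + 45x³ − 35x². Remainder: 18x⁴ + 97x³ + 162x² − 61.
Step 3: lead(18x⁴ + 97x³ + 162x² − 61) ÷ lead(D) = 18x⁴ ÷ 2x³ = 9x. Subtract (9x)·D = 18x⁴ + 81x³ + 81x² − 63x. Remainder: 16x³ + 81x² + 63x − 61.
Step 4: lead(16x³ + 81x² + 63x − 61) ÷ lead(D) = 16x³ ÷ 2x³ = 8. Subtract (8)·D = 16x³ + 72x² + 72x − 56. Remainder: 9x² − 9x − 5.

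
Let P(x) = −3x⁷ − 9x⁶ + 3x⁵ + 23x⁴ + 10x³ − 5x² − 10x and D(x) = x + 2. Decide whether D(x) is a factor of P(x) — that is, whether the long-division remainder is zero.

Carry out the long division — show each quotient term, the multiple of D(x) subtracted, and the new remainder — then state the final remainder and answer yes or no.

R(x) = 0, so D(x) is a factor of P(x). yes

Step 1: lead(−3x⁷ − 9x⁶ + 3x⁵ + 23x⁴ + 10x³ − 5x² − 10x) ÷ lead(D) = −3x⁷ ÷ x = −3x⁶. Subtract (−3x⁶)·D = −3x⁷ − 6x⁶. Remainder: −3x⁶ + 3x⁵ + 23x⁴ + 10x³ − 5x² − 10x.
Step 2: lead(−3x⁶ + 3x⁵ + 23x⁴ + 10x³ − 5x² − 10x) ÷ lead(D) = −3x⁶ ÷ x = −3x⁵. Subtract (−3x⁵)·D = −3x⁶ − 6x⁵. Remainder: 9x⁵ + 23x⁴ + 10x³ − 5x² − 10x.
Step 3: lead(9x⁵ + 23x⁴ + 10x³ − 5x² − 10x) ÷ lead(D) = 9x⁵ ÷ x = 9x⁴. Subtract (9x⁴)·D = 9x⁵ + 18x⁴. Remainder: 5x⁴ + 10x³ − 5x² − 10x.
Step 4: lead(5x⁴ + 10x³ − 5x² − 10x) ÷ lead(D) = 5x⁴ ÷ x = 5x³. Subtract (5x³)·D = 5x⁴ + 10x³. Remainder: −5x² − 10x.
Step 5: lead(−5x² − 10x) ÷ lead(D) = −5x² ÷ x = −5x. Subtract (−5x)·D = −5x² − 10x. Remainder: 0.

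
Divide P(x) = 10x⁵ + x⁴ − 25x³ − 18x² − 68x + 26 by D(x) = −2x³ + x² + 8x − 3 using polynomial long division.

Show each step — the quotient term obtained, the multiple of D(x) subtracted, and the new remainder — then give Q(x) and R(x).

Step 1: lead(10x⁵ + x⁴ − 25x³ − 18x² − 68x + 26) ÷ lead(D) = 10x⁵ ÷ −2x³ = −5x². Subtract (−5x²)·D = 10x⁵ − 5x⁴ − 40x³ + 15x². Remainder: 6x⁴ + 15x³ − 33x² − 68x + 26.
Step 2: lead(6x⁴ + 15x³ − 33x² − 68x + 26) ÷ lead(D) = 6x⁴ ÷ −2x³ = −3x. Subtract (−3x)·D = 6x⁴ − 3x³ − 24x² + 9x. Remainder: 18x³ − 9x² − 77x + 26.
Step 3: lead(18x³ − 9x² − 77x + 26) ÷ lead(D) = 18x³ ÷ −2x³ = −9. Subtract (−9)·D = 18x³ − 9x² − 72x + 27. Remainder: −5x − 1.

Q(x) = −5x² − 3x − 9; R(x) = −5x − 1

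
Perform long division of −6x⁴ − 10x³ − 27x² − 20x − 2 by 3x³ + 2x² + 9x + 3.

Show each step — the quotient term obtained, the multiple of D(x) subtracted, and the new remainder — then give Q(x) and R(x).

Step 1: lead(−6x⁴ − 10x³ − 27x² − 20x − 2) ÷ lead(D) = −6x⁴ ÷ 3x³ = −2x. Subtract (−2x)·D = −6x⁴ − 4x³ − 18x² − 6x. Remainder: −6x³ − 9x² − 14x − 2.
Step 2: lead(−6x³ − 9x² − 14x − 2) ÷ lead(D) = −6x³ ÷ 3x³ = −2. Subtract (−2)·D = −6x³ − 4x² − 18x − 6. Remainder: −5x² + 4x + 4.

Q(x) = −2x − 2; R(x) = −5x² + 4x + 4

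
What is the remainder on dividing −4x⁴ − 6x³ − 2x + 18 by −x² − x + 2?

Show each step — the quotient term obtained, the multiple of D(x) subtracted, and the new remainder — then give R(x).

Step 1: lead(−4x⁴ − 6x³ − 2x + 18) ÷ lead(D) = −4x⁴ ÷ −x² = 4x². Subtract (4x²)·D = −4x⁴ − 4x³ + 8x². Remainder: −2x³ − 8x² − 2x + 18.
Step 2: lead(−2x³ − 8x² − 2x + 18) ÷ lead(D) = −2x³ ÷ −x² = 2x. Subtract (2x)·D = −2x³ − 2x² + 4x. Remainder: −6x² − 6x + 18.
Step 3: lead(−6x² − 6x + 18) ÷ lead(D) = −6x² ÷ −x² = 6. Subtract (6)·D = −6x² − 6x + 12. Remainder: 6.

R(x) = 6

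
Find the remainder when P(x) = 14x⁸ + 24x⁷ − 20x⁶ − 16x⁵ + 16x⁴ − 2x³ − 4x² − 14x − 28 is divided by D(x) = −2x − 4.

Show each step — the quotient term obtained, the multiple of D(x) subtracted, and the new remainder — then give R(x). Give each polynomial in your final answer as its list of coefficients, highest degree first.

Step 1: lead(14x⁸ + 24x⁷ − 20x⁶ − 16x⁵ + 16x⁴ − 2x³ − 4x² − 14x − 28) ÷ lead(D) = 14x⁸ ÷ −2x = −7x⁷. Subtract (−7x⁷)·D = 14x⁸ + 28x⁷. Remainder: −4x⁷ − 20x⁶ − 16x⁵ + 16x⁴ − 2x³ − 4x² − 14x − 28.
Step 2: lead(−4x⁷ − 20x⁶ − 16x⁵ + 16x⁴ − 2x³ − 4x² − 14x − 28) ÷ lead(D) = −4x⁷ ÷ −2x = 2x⁶. Subtract (2x⁶)·D = −4x⁷ − 8x⁶. Remainder: −12x⁶ − 16x⁵ + 16x⁴ − 2x³ − 4x² − 14x − 28.
Step 3: lead(−12x⁶ − 16x⁵ + 16x⁴ − 2x³ − 4x² − 14x − 28) ÷ lead(D) = −12x⁶ ÷ −2x = 6x⁵. Subtract (6x⁵)·D = −12x⁶ − 24x⁵. Remainder: 8x⁵ + 16x⁴ − 2x³ − 4x² − 14x − 28.
Step 4: lead(8x⁵ + 16x⁴ − 2x³ − 4x² − 14x − 28) ÷ lead(D) = 8x⁵ ÷ −2x = −4x⁴. Subtract (−4x⁴)·D = 8x⁵ + 16x⁴. Remainder: −2x³ − 4x² − 14x − 28.
Step 5: lead(−2x³ − 4x² − 14x − 28) ÷ lead(D) = −2x³ ÷ −2x = x². Subtract (x²)·D = −2x³ − 4x². Remainder: −14x − 28.
Step 6: lead(−14x − 28) ÷ lead(D) = −14x ÷ −2x = 7. Subtract (7)·D = −14x − 28. Remainder: 0.

R = [0]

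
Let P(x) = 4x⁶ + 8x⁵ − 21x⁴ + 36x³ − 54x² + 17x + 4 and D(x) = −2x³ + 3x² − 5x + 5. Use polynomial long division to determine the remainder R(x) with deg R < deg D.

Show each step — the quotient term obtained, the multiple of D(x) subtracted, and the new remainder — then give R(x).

R(x) = 2x − 6

Step 1: lead(4x⁶ + 8x⁵ − 21x⁴ + 36x³ − 54x² + 17x + 4) ÷ lead(D) = 4x⁶ ÷ −2x³ = −2x³. Subtract (−2x³)·D = 4x⁶ − 6x⁵ + 10x⁴ − 10x³. Remainder: 14x⁵ − 31x⁴ + 46x³ − 54x² + 17x + 4.
Step 2: lead(14x⁵ − 31x⁴ + 46x³ − 54x² + 17x + 4) ÷ lead(D) = 14x⁵ ÷ −2x³ = −7x². Subtract (−7x²)·D = 14x⁵ − 21x⁴ + 35x³ − 35x². Remainder: −10x⁴ + 11x³ − 19x² + 17x + 4.
Step 3: lead(−10x⁴ + 11x³ − 19x² + 17x + 4) ÷ lead(D) = −10x⁴ ÷ −2x³ = 5x. Subtract (5x)·D = −10x⁴ + 15x³ − 25x² + 25x. Remainder: −4x³ + 6x² − 8x + 4.
Step 4: lead(−4x³ + 6x² − 8x + 4) ÷ lead(D) = −4x³ ÷ −2x³ = 2. Subtract (2)·D = −4x³ + 6x² − 10x + 10. Remainder: 2x − 6.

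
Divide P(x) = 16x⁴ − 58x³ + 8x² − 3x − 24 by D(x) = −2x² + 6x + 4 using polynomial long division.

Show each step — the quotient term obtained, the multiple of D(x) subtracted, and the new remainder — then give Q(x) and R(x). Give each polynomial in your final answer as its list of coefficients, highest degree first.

Step 1: lead(16x⁴ − 58x³ + 8x² − 3x − 24) ÷ lead(D) = 16x⁴ ÷ −2x² = −8x². Subtract (−8x²)·D = 16x⁴ − 48x³ − 32x². Remainder: −10x³ + 40x² − 3x − 24.
Step 2: lead(−10x³ + 40x² − 3x − 24) ÷ lead(D) = −10x³ ÷ −2x² = 5x. Subtract (5x)·D = −10x³ + 30x² + 20x. Remainder: 10x² − 23x − 24.
Step 3: lead(10x² − 23x − 24) ÷ lead(D) = 10x² ÷ −2x² = −5. Subtract (−5)·D = 10x² − 30x − 20. Remainder: 7x − 4.

Q = [-8, 5, -5]; R = [7, -4]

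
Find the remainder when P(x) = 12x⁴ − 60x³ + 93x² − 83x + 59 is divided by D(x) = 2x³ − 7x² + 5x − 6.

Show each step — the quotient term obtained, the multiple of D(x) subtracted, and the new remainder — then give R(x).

R(x) = −2x + 5

Step 1: lead(12x⁴ − 60x³ + 93x² − 83x + 59) ÷ lead(D) = 12x⁴ ÷ 2x³ = 6x. Subtract (6x)·D = 12x⁴ − 42x³ + 30x² − 36x. Remainder: −18x³ + 63x² − 47x + 59.
Step 2: lead(−18x³ + 63x² − 47x + 59) ÷ lead(D) = −18x³ ÷ 2x³ = −9. Subtract (−9)·D = −18x³ + 63x² − 45x + 54. Remainder: −2x + 5.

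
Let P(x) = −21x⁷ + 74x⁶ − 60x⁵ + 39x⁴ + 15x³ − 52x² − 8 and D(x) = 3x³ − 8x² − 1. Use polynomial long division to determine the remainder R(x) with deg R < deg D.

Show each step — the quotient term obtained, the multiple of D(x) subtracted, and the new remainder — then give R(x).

Step 1: lead(−21x⁷ + 74x⁶ − 60x⁵ + 39x⁴ + 15x³ − 52x² − 8) ÷ lead(D) = −21x⁷ ÷ 3x³ = −7x⁴. Subtract (−7x⁴)·D = −21x⁷ + 56x⁶ + 7x⁴. Remainder: 18x⁶ − 60x⁵ + 32x⁴ + 15x³ − 52x² − 8.
Step 2: lead(18x⁶ − 60x⁵ + 32x⁴ + 15x³ − 52x² − 8) ÷ lead(D) = 18x⁶ ÷ 3x³ = 6x³. Subtract (6x³)·D = 18x⁶ − 48x⁵ − 6x³. Remainder: −12x⁵ + 32x⁴ + 21x³ − 52x² − 8.
Step 3: lead(−12x⁵ + 32x⁴ + 21x³ − 52x² − 8) ÷ lead(D) = −12x⁵ ÷ 3x³ = −4x². Subtract (−4x²)·D = −12x⁵ + 32x⁴ + 4x². Remainder: 21x³ − 56x² − 8.
Step 4: lead(21x³ − 56x² − 8) ÷ lead(D) = 21x³ ÷ 3x³ = 7. Subtract (7)·D = 21x³ − 56x² − 7. Remainder: −1.

R(x) = −1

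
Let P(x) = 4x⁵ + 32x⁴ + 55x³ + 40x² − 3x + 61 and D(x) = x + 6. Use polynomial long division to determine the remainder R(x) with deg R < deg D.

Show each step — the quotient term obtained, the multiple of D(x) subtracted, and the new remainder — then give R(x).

Step 1: lead(4x⁵ + 32x⁴ + 55x³ + 40x² − 3x + 61) ÷ lead(D) = 4x⁵ ÷ x = 4x⁴. Subtract (4x⁴)·D = 4x⁵ + 24x⁴. Remainder: 8x⁴ + 55x³ + 40x² − 3x + 61.
Step 2: lead(8x⁴ + 55x³ + 40x² − 3x + 61) ÷ lead(D) = 8x⁴ ÷ x = 8x³. Subtract (8x³)·D = 8x⁴ + 48x³. Remainder: 7x³ + 40x² − 3x + 61.
Step 3: lead(7x³ + 40x² − 3x + 61) ÷ lead(D) = 7x³ ÷ x = 7x². Subtract (7x²)·D = 7x³ + 42x². Remainder: −2x² − 3x + 61.
Step 4: lead(−2x² − 3x + 61) ÷ lead(D) = −2x² ÷ x = −2x. Subtract (−2x)·D = −2x² − 12x. Remainder: 9x + 61.
Step 5: lead(9x + 61) ÷ lead(D) = 9x ÷ x = 9. Subtract (9)·D = 9x + 54. Remainder: 7.

R(x) = 7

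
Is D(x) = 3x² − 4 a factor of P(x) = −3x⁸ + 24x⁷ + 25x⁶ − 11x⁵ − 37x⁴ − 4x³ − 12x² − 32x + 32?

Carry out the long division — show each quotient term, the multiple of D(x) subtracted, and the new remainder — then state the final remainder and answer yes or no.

R(x) = 0, so D(x) is a factor of P(x). yes

Step 1: lead(−3x⁸ + 24x⁷ + 25x⁶ − 11x⁵ − 37x⁴ − 4x³ − 12x² − 32x + 32) ÷ lead(D) = −3x⁸ ÷ 3x² = −x⁶. Subtract (−x⁶)·D = −3x⁸ + 4x⁶. Remainder: 24x⁷ + 21x⁶ − 11x⁵ − 37x⁴ − 4x³ − 12x² − 32x + 32.
Step 2: lead(24x⁷ + 21x⁶ − 11x⁵ − 37x⁴ − 4x³ − 12x² − 32x + 32) ÷ lead(D) = 24x⁷ ÷ 3x² = 8x⁵. Subtract (8x⁵)·D = 24x⁷ − 32x⁵. Remainder: 21x⁶ + 21x⁵ − 37x⁴ − 4x³ − 12x² − 32x + 32.
Step 3: lead(21x⁶ + 21x⁵ − 37x⁴ − 4x³ − 12x² − 32x + 32) ÷ lead(D) = 21x⁶ ÷ 3x² = 7x⁴. Subtract (7x⁴)·D = 21x⁶ − 28x⁴. Remainder: 21x⁵ − 9x⁴ − 4x³ − 12x² − 32x + 32.
Step 4: lead(21x⁵ − 9x⁴ − 4x³ − 12x² − 32x + 32) ÷ lead(D) = 21x⁵ ÷ 3x² = 7x³. Subtract (7x³)·D = 21x⁵ − 28x³. Remainder: −9x⁴ + 24x³ − 12x² − 32x + 32.
Step 5: lead(−9x⁴ + 24x³ − 12x² − 32x + 32) ÷ lead(D) = −9x⁴ ÷ 3x² = −3x². Subtract (−3x²)·D = −9x⁴ + 12x². Remainder: 24x³ − 24x² − 32x + 32.
Step 6: lead(24x³ − 24x² − 32x + 32) ÷ lead(D) = 24x³ ÷ 3x² = 8x. Subtract (8x)·D = 24x³ − 32x. Remainder: −24x² + 32.
Step 7: lead(−24x² + 32) ÷ lead(D) = −24x² ÷ 3x² = −8. Subtract (−8)·D = −24x² + 32. Remainder: 0.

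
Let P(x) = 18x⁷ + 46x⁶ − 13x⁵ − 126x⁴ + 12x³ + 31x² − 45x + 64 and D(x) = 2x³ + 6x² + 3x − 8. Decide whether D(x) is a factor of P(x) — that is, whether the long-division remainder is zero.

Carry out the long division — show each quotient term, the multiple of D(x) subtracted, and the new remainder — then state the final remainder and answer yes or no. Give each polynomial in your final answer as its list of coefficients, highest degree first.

Step 1: lead(18x⁷ + 46x⁶ − 13x⁵ − 126x⁴ + 12x³ + 31x² − 45x + 64) ÷ lead(D) = 18x⁷ ÷ 2x³ = 9x⁴. Subtract (9x⁴)·D = 18x⁷ + 54x⁶ + 27x⁵ − 72x⁴. Remainder: −8x⁶ − 40x⁵ − 54x⁴ + 12x³ + 31x² − 45x + 64.
Step 2: lead(−8x⁶ − 40x⁵ − 54x⁴ + 12x³ + 31x² − 45x + 64) ÷ lead(D) = −8x⁶ ÷ 2x³ = −4x³. Subtract (−4x³)·D = −8x⁶ − 24x⁵ − 12x⁴ + 32x³. Remainder: −16x⁵ − 42x⁴ − 20x³ + 31x² − 45x + 64.
Step 3: lead(−16x⁵ − 42x⁴ − 20x³ + 31x² − 45x + 64) ÷ lead(D) = −16x⁵ ÷ 2x³ = −8x². Subtract (−8x²)·D = −16x⁵ − 48x⁴ − 24x³ + 64x². Remainder: 6x⁴ + 4x³ − 33x² − 45x + 64.
Step 4: lead(6x⁴ + 4x³ − 33x² − 45x + 64) ÷ lead(D) = 6x⁴ ÷ 2x³ = 3x. Subtract (3x)·D = 6x⁴ + 18x³ + 9x² − 24x. Remainder: −14x³ − 42x² − 21x + 64.
Step 5: lead(−14x³ − 42x² − 21x + 64) ÷ lead(D) = −14x³ ÷ 2x³ = −7. Subtract (−7)·D = −14x³ − 42x² − 21x + 56. Remainder: 8.

R = [8], so D(x) is not a factor of P(x). no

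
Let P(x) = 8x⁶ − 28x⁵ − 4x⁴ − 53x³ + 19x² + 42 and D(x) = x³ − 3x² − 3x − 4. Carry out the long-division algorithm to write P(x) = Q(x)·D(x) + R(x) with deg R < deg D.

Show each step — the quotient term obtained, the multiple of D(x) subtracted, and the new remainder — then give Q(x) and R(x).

Step 1: lead(8x⁶ − 28x⁵ − 4x⁴ − 53x³ + 19x² + 42) ÷ lead(D) = 8x⁶ ÷ x³ = 8x³. Subtract (8x³)·D = 8x⁶ − 24x⁵ − 24x⁴ − 32x³. Remainder: −4x⁵ + 20x⁴ − 21x³ + 19x² + 42.
Step 2: lead(−4x⁵ + 20x⁴ − 21x³ + 19x² + 42) ÷ lead(D) = −4x⁵ ÷ x³ = −4x². Subtract (−4x²)·D = −4x⁵ + 12x⁴ + 12x³ + 16x². Remainder: 8x⁴ − 33x³ + 3x² + 42.
Step 3: lead(8x⁴ − 33x³ + 3x² + 42) ÷ lead(D) = 8x⁴ ÷ x³ = 8x. Subtract (8x)·D = 8x⁴ − 24x³ − 24x² − 32x. Remainder: −9x³ + 27x² + 32x + 42.
Step 4: lead(−9x³ + 27x² + 32x + 42) ÷ lead(D) = −9x³ ÷ x³ = −9. Subtract (−9)·D = −9x³ + 27x² + 27x + 36. Remainder: 5x + 6.

Q(x) = 8x³ − 4x² + 8x − 9; R(x) = 5x + 6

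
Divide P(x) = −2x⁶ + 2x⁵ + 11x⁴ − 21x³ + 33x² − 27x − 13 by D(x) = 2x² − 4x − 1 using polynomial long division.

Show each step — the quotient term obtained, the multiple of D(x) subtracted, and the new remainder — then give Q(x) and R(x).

Step 1: lead(−2x⁶ + 2x⁵ + 11x⁴ − 21x³ + 33x² − 27x − 13) ÷ lead(D) = −2x⁶ ÷ 2x² = −x⁴. Subtract (−x⁴)·D = −2x⁶ + 4x⁵ + x⁴. Remainder: −2x⁵ + 10x⁴ − 21x³ + 33x² − 27x − 13.
Step 2: lead(−2x⁵ + 10x⁴ − 21x³ + 33x² − 27x − 13) ÷ lead(D) = −2x⁵ ÷ 2x² = −x³. Subtract (−x³)·D = −2x⁵ + 4x⁴ + x³. Remainder: 6x⁴ − 22x³ + 33x² − 27x − 13.
Step 3: lead(6x⁴ − 22x³ + 33x² − 27x − 13) ÷ lead(D) = 6x⁴ ÷ 2x² = 3x². Subtract (3x²)·D = 6x⁴ − 12x³ − 3x². Remainder: −10x³ + 36x² − 27x − 13.
Step 4: lead(−10x³ + 36x² − 27x − 13) ÷ lead(D) = −10x³ ÷ 2x² = −5x. Subtract (−5x)·D = −10x³ + 20x² + 5x. Remainder: 16x² − 32x − 13.
Step 5: lead(16x² − 32x − 13) ÷ lead(D) = 16x² ÷ 2x² = 8. Subtract (8)·D = 16x² − 32x − 8. Remainder: −5.

Q(x) = −x⁴ − x³ + 3x² − 5x + 8; R(x) = −5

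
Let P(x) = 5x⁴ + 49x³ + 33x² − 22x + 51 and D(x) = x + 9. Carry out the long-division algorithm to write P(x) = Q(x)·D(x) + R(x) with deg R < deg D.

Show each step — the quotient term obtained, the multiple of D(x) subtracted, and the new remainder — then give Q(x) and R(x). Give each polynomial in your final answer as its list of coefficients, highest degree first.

Step 1: lead(5x⁴ + 49x³ + 33x² − 22x + 51) ÷ lead(D) = 5x⁴ ÷ x = 5x³. Subtract (5x³)·D = 5x⁴ + 45x³. Remainder: 4x³ + 33x² − 22x + 51.
Step 2: lead(4x³ + 33x² − 22x + 51) ÷ lead(D) = 4x³ ÷ x = 4x². Subtract (4x²)·D = 4x³ + 36x². Remainder: −3x² − 22x + 51.
Step 3: lead(−3x² − 22x + 51) ÷ lead(D) = −3x² ÷ x = −3x. Subtract (−3x)·D = −3x² − 27x. Remainder: 5x + 51.
Step 4: lead(5x + 51) ÷ lead(D) = 5x ÷ x = 5. Subtract (5)·D = 5x + 45. Remainder: 6.

Q = [5, 4, -3, 5]; R = [6]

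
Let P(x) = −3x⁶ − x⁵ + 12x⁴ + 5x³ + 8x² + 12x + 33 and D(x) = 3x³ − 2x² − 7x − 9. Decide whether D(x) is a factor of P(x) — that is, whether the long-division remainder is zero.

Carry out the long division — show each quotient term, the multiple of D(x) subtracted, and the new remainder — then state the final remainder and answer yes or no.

Step 1: lead(−3x⁶ − x⁵ + 12x⁴ + 5x³ + 8x² + 12x + 33) ÷ lead(D) = −3x⁶ ÷ 3x³ = −x³. Subtract (−x³)·D = −3x⁶ + 2x⁵ + 7x⁴ + 9x³. Remainder: −3x⁵ + 5x⁴ − 4x³ + 8x² + 12x + 33.
Step 2: lead(−3x⁵ + 5x⁴ − 4x³ + 8x² + 12x + 33) ÷ lead(D) = −3x⁵ ÷ 3x³ = −x². Subtract (−x²)·D = −3x⁵ + 2x⁴ + 7x³ + 9x². Remainder: 3x⁴ − 11x³ − x² + 12x + 33.
Step 3: lead(3x⁴ − 11x³ − x² + 12x + 33) ÷ lead(D) = 3x⁴ ÷ 3x³ = x. Subtract (x)·D = 3x⁴ − 2x³ − 7x² − 9x. Remainder: −9x³ + 6x² + 21x + 33.
Step 4: lead(−9x³ + 6x² + 21x + 33) ÷ lead(D) = −9x³ ÷ 3x³ = −3. Subtract (−3)·D = −9x³ + 6x² + 21x + 27. Remainder: 6.

R(x) = 6, so D(x) is not a factor of P(x). no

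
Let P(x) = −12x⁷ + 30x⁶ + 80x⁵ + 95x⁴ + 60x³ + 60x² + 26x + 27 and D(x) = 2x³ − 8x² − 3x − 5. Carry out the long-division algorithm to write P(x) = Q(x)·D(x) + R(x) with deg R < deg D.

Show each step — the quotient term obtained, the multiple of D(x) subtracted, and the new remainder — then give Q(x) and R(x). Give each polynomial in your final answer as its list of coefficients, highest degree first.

Step 1: lead(−12x⁷ + 30x⁶ + 80x⁵ + 95x⁴ + 60x³ + 60x² + 26x + 27) ÷ lead(D) = −12x⁷ ÷ 2x³ = −6x⁴. Subtract (−6x⁴)·D = −12x⁷ + 48x⁶ + 18x⁵ + 30x⁴. Remainder: −18x⁶ + 62x⁵ + 65x⁴ + 60x³ + 60x² + 26x + 27.
Step 2: lead(−18x⁶ + 62x⁵ + 65x⁴ + 60x³ + 60x² + 26x + 27) ÷ lead(D) = −18x⁶ ÷ 2x³ = −9x³. Subtract (−9x³)·D = −18x⁶ + 72x⁵ + 27x⁴ + 45x³. Remainder: −10x⁵ + 38x⁴ + 15x³ + 60x² + 26x + 27.
Step 3: lead(−10x⁵ + 38x⁴ + 15x³ + 60x² + 26x + 27) ÷ lead(D) = −10x⁵ ÷ 2x³ = −5x². Subtract (−5x²)·D = −10x⁵ + 40x⁴ + 15x³ + 25x². Remainder: −2x⁴ + 35x² + 26x + 27.
Step 4: lead(−2x⁴ + 35x² + 26x + 27) ÷ lead(D) = −2x⁴ ÷ 2x³ = −x. Subtract (−x)·D = −2x⁴ + 8x³ + 3x² + 5x. Remainder: −8x³ + 32x² + 21x + 27.
Step 5: lead(−8x³ + 32x² + 21x + 27) ÷ lead(D) = −8x³ ÷ 2x³ = −4. Subtract (−4)·D = −8x³ + 32x² + 12x + 20. Remainder: 9x + 7.

Q = [-6, -9, -5, -1, -4]; R = [9, 7]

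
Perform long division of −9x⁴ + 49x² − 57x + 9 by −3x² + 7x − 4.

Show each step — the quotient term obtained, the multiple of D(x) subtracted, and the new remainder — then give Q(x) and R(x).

Q(x) = 3x² + 7x − 4; R(x) = −x − 7

Step 1: lead(−9x⁴ + 49x² − 57x + 9) ÷ lead(D) = −9x⁴ ÷ −3x² = 3x². Subtract (3x²)·D = −9x⁴ + 21x³ − 12x². Remainder: −21x³ + 61x² − 57x + 9.
Step 2: lead(−21x³ + 61x² − 57x + 9) ÷ lead(D) = −21x³ ÷ −3x² = 7x. Subtract (7x)·D = −21x³ + 49x² − 28x. Remainder: 12x² − 29x + 9.
Step 3: lead(12x² − 29x + 9) ÷ lead(D) = 12x² ÷ −3x² = −4. Subtract (−4)·D = 12x² − 28x + 16. Remainder: −x − 7.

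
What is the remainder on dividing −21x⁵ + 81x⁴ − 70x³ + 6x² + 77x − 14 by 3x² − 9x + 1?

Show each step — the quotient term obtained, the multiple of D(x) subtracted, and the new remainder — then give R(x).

Step 1: lead(−21x⁵ + 81x⁴ − 70x³ + 6x² + 77x − 14) ÷ lead(D) = −21x⁵ ÷ 3x² = −7x³. Subtract (−7x³)·D = −21x⁵ + 63x⁴ − 7x³. Remainder: 18x⁴ − 63x³ + 6x² + 77x − 14.
Step 2: lead(18x⁴ − 63x³ + 6x² + 77x − 14) ÷ lead(D) = 18x⁴ ÷ 3x² = 6x². Subtract (6x²)·D = 18x⁴ − 54x³ + 6x². Remainder: −9x³ + 77x − 14.
Step 3: lead(−9x³ + 77x − 14) ÷ lead(D) = −9x³ ÷ 3x² = −3x. Subtract (−3x)·D = −9x³ + 27x² − 3x. Remainder: −27x² + 80x − 14.
Step 4: lead(−27x² + 80x − 14) ÷ lead(D) = −27x² ÷ 3x² = −9. Subtract (−9)·D = −27x² + 81x − 9. Remainder: −x − 5.

R(x) = −x − 5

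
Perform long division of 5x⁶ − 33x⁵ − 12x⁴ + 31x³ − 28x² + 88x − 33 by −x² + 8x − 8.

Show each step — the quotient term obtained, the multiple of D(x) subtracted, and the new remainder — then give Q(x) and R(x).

Q(x) = −5x⁴ − 7x³ − 4x² − 7x + 4; R(x) = −1

Step 1: lead(5x⁶ − 33x⁵ − 12x⁴ + 31x³ − 28x² + 88x − 33) ÷ lead(D) = 5x⁶ ÷ −x² = −5x⁴. Subtract (−5x⁴)·D = 5x⁶ − 40x⁵ + 40x⁴. Remainder: 7x⁵ − 52x⁴ + 31x³ − 28x² + 88x − 33.
Step 2: lead(7x⁵ − 52x⁴ + 31x³ − 28x² + 88x − 33) ÷ lead(D) = 7x⁵ ÷ −x² = −7x³. Subtract (−7x³)·D = 7x⁵ − 56x⁴ + 56x³. Remainder: 4x⁴ − 25x³ − 28x² + 88x − 33.
Step 3: lead(4x⁴ − 25x³ − 28x² + 88x − 33) ÷ lead(D) = 4x⁴ ÷ −x² = −4x². Subtract (−4x²)·D = 4x⁴ − 32x³ + 32x². Remainder: 7x³ − 60x² + 88x − 33.
Step 4: lead(7x³ − 60x² + 88x − 33) ÷ lead(D) = 7x³ ÷ −x² = −7x. Subtract (−7x)·D = 7x³ − 56x² + 56x. Remainder: −4x² + 32x − 33.
Step 5: lead(−4x² + 32x − 33) ÷ lead(D) = −4x² ÷ −x² = 4. Subtract (4)·D = −4x² + 32x − 32. Remainder: −1.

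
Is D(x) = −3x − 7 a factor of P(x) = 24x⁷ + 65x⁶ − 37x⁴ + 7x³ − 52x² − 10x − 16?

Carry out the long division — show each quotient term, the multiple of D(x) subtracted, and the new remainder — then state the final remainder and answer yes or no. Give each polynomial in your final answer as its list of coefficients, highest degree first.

Step 1: lead(24x⁷ + 65x⁶ − 37x⁴ + 7x³ − 52x² − 10x − 16) ÷ lead(D) = 24x⁷ ÷ −3x = −8x⁶. Subtract (−8x⁶)·D = 24x⁷ + 56x⁶. Remainder: 9x⁶ − 37x⁴ + 7x³ − 52x² − 10x − 16.
Step 2: lead(9x⁶ − 37x⁴ + 7x³ − 52x² − 10x − 16) ÷ lead(D) = 9x⁶ ÷ −3x = −3x⁵. Subtract (−3x⁵)·D = 9x⁶ + 21x⁵. Remainder: −21x⁵ − 37x⁴ + 7x³ − 52x² − 10x − 16.
Step 3: lead(−21x⁵ − 37x⁴ + 7x³ − 52x² − 10x − 16) ÷ lead(D) = −21x⁵ ÷ −3x = 7x⁴. Subtract (7x⁴)·D = −21x⁵ − 49x⁴. Remainder: 12x⁴ + 7x³ − 52x² − 10x − 16.
Step 4: lead(12x⁴ + 7x³ − 52x² − 10x − 16) ÷ lead(D) = 12x⁴ ÷ −3x = −4x³. Subtract (−4x³)·D = 12x⁴ + 28x³. Remainder: −21x³ − 52x² − 10x − 16.
Step 5: lead(−21x³ − 52x² − 10x − 16) ÷ lead(D) = −21x³ ÷ −3x = 7x². Subtract (7x²)·D = −21x³ − 49x². Remainder: −3x² − 10x − 16.
Step 6: lead(−3x² − 10x − 16) ÷ lead(D) = −3x² ÷ −3x = x. Subtract (x)·D = −3x² − 7x. Remainder: −3x − 16.
Step 7: lead(−3x − 16) ÷ lead(D) = −3x ÷ −3x = 1. Subtract (1)·D = −3x − 7. Remainder: −9.

R = [-9], so D(x) is not a factor of P(x). no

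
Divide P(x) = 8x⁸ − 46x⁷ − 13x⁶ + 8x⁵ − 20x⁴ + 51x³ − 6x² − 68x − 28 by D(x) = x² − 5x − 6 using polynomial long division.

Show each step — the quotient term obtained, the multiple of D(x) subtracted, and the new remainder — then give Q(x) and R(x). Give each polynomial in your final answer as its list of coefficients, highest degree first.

Q = [8, -6, 5, -3, -5, 8, 4]; R = [-4]

Step 1: lead(8x⁸ − 46x⁷ − 13x⁶ + 8x⁵ − 20x⁴ + 51x³ − 6x² − 68x − 28) ÷ lead(D) = 8x⁸ ÷ x² = 8x⁶. Subtract (8x⁶)·D = 8x⁸ − 40x⁷ − 48x⁶. Remainder: −6x⁷ + 35x⁶ + 8x⁵ − 20x⁴ + 51x³ − 6x² − 68x − 28.
Step 2: lead(−6x⁷ + 35x⁶ + 8x⁵ − 20x⁴ + 51x³ − 6x² − 68x − 28) ÷ lead(D) = −6x⁷ ÷ x² = −6x⁵. Subtract (−6x⁵)·D = −6x⁷ + 30x⁶ + 36x⁵. Remainder: 5x⁶ − 28x⁵ − 20x⁴ + 51x³ − 6x² − 68x − 28.
Step 3: lead(5x⁶ − 28x⁵ − 20x⁴ + 51x³ − 6x² − 68x − 28) ÷ lead(D) = 5x⁶ ÷ x² = 5x⁴. Subtract (5x⁴)·D = 5x⁶ − 25x⁵ − 30x⁴. Remainder: −3x⁵ + 10x⁴ + 51x³ − 6x² − 68x − 28.
Step 4: lead(−3x⁵ + 10x⁴ + 51x³ − 6x² − 68x − 28) ÷ lead(D) = −3x⁵ ÷ x² = −3x³. Subtract (−3x³)·D = −3x⁵ + 15x⁴ + 18x³. Remainder: −5x⁴ + 33x³ − 6x² − 68x − 28.
Step 5: lead(−5x⁴ + 33x³ − 6x² − 68x − 28) ÷ lead(D) = −5x⁴ ÷ x² = −5x². Subtract (−5x²)·D = −5x⁴ + 25x³ + 30x². Remainder: 8x³ − 36x² − 68x − 28.
Step 6: lead(8x³ − 36x² − 68x − 28) ÷ lead(D) = 8x³ ÷ x² = 8x. Subtract (8x)·D = 8x³ − 40x² − 48x. Remainder: 4x² − 20x − 28.
Step 7: lead(4x² − 20x − 28) ÷ lead(D) = 4x² ÷ x² = 4. Subtract (4)·D = 4x² − 20x − 24. Remainder: −4.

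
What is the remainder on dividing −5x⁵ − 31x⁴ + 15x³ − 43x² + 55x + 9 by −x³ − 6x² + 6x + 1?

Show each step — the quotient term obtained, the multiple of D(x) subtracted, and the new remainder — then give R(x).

Step 1: lead(−5x⁵ − 31x⁴ + 15x³ − 43x² + 55x + 9) ÷ lead(D) = −5x⁵ ÷ −x³ = 5x². Subtract (5x²)·D = −5x⁵ − 30x⁴ + 30x³ + 5x². Remainder: −x⁴ − 15x³ − 48x² + 55x + 9.
Step 2: lead(−x⁴ − 15x³ − 48x² + 55x + 9) ÷ lead(D) = −x⁴ ÷ −x³ = x. Subtract (x)·D = −x⁴ − 6x³ + 6x² + x. Remainder: −9x³ − 54x² + 54x + 9.
Step 3: lead(−9x³ − 54x² + 54x + 9) ÷ lead(D) = −9x³ ÷ −x³ = 9. Subtract (9)·D = −9x³ − 54x² + 54x + 9. Remainder: 0.

R(x) = 0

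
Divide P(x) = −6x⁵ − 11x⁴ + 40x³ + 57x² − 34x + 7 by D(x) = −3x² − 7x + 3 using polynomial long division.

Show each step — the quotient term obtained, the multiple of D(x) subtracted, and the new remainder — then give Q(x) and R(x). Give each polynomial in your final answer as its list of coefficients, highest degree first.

Step 1: lead(−6x⁵ − 11x⁴ + 40x³ + 57x² − 34x + 7) ÷ lead(D) = −6x⁵ ÷ −3x² = 2x³. Subtract (2x³)·D = −6x⁵ − 14x⁴ + 6x³. Remainder: 3x⁴ + 34x³ + 57x² − 34x + 7.
Step 2: lead(3x⁴ + 34x³ + 57x² − 34x + 7) ÷ lead(D) = 3x⁴ ÷ −3x² = −x². Subtract (−x²)·D = 3x⁴ + 7x³ − 3x². Remainder: 27x³ + 60x² − 34x + 7.
Step 3: lead(27x³ + 60x² − 34x + 7) ÷ lead(D) = 27x³ ÷ −3x² = −9x. Subtract (−9x)·D = 27x³ + 63x² − 27x. Remainder: −3x² − 7x + 7.
Step 4: lead(−3x² − 7x + 7) ÷ lead(D) = −3x² ÷ −3x² = 1. Subtract (1)·D = −3x² − 7x + 3. Remainder: 4.

Q = [2, -1, -9, 1]; R = [4]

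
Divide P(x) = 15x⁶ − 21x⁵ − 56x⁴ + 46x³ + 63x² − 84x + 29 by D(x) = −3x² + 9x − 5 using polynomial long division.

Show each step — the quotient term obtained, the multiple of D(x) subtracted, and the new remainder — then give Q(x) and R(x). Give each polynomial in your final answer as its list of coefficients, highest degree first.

Step 1: lead(15x⁶ − 21x⁵ − 56x⁴ + 46x³ + 63x² − 84x + 29) ÷ lead(D) = 15x⁶ ÷ −3x² = −5x⁴. Subtract (−5x⁴)·D = 15x⁶ − 45x⁵ + 25x⁴. Remainder: 24x⁵ − 81x⁴ + 46x³ + 63x² − 84x + 29.
Step 2: lead(24x⁵ − 81x⁴ + 46x³ + 63x² − 84x + 29) ÷ lead(D) = 24x⁵ ÷ −3x² = −8x³. Subtract (−8x³)·D = 24x⁵ − 72x⁴ + 40x³. Remainder: −9x⁴ + 6x³ + 63x² − 84x + 29.
Step 3: lead(−9x⁴ + 6x³ + 63x² − 84x + 29) ÷ lead(D) = −9x⁴ ÷ −3x² = 3x². Subtract (3x²)·D = −9x⁴ + 27x³ − 15x². Remainder: −21x³ + 78x² − 84x + 29.
Step 4: lead(−21x³ + 78x² − 84x + 29) ÷ lead(D) = −21x³ ÷ −3x² = 7x. Subtract (7x)·D = −21x³ + 63x² − 35x. Remainder: 15x² − 49x + 29.
Step 5: lead(15x² − 49x + 29) ÷ lead(D) = 15x² ÷ −3x² = −5. Subtract (−5)·D = 15x² − 45x + 25. Remainder: −4x + 4.

Q = [-5, -8, 3, 7, -5]; R = [-4, 4]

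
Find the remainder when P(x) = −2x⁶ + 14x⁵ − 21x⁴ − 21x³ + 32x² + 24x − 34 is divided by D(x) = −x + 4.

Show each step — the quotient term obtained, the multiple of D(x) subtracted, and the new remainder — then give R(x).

Step 1: lead(−2x⁶ + 14x⁵ − 21x⁴ − 21x³ + 32x² + 24x − 34) ÷ lead(D) = −2x⁶ ÷ −x = 2x⁵. Subtract (2x⁵)·D = −2x⁶ + 8x⁵. Remainder: 6x⁵ − 21x⁴ − 21x³ + 32x² + 24x − 34.
Step 2: lead(6x⁵ − 21x⁴ − 21x³ + 32x² + 24x − 34) ÷ lead(D) = 6x⁵ ÷ −x = −6x⁴. Subtract (−6x⁴)·D = 6x⁵ − 24x⁴. Remainder: 3x⁴ − 21x³ + 32x² + 24x − 34.
Step 3: lead(3x⁴ − 21x³ + 32x² + 24x − 34) ÷ lead(D) = 3x⁴ ÷ −x = −3x³. Subtract (−3x³)·D = 3x⁴ − 12x³. Remainder: −9x³ + 32x² + 24x − 34.
Step 4: lead(−9x³ + 32x² + 24x − 34) ÷ lead(D) = −9x³ ÷ −x = 9x². Subtract (9x²)·D = −9x³ + 36x². Remainder: −4x² + 24x − 34.
Step 5: lead(−4x² + 24x − 34) ÷ lead(D) = −4x² ÷ −x = 4x. Subtract (4x)·D = −4x² + 16x. Remainder: 8x − 34.
Step 6: lead(8x − 34) ÷ lead(D) = 8x ÷ −x = −8. Subtract (−8)·D = 8x − 32. Remainder: −2.

R(x) = −2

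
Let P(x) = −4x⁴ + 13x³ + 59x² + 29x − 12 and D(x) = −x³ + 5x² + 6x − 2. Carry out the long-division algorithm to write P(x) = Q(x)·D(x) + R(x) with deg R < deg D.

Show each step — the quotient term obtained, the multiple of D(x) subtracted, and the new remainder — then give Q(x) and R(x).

Step 1: lead(−4x⁴ + 13x³ + 59x² + 29x − 12) ÷ lead(D) = −4x⁴ ÷ −x³ = 4x. Subtract (4x)·D = −4x⁴ + 20x³ + 24x² − 8x. Remainder: −7x³ + 35x² + 37x − 12.
Step 2: lead(−7x³ + 35x² + 37x − 12) ÷ lead(D) = −7x³ ÷ −x³ = 7. Subtract (7)·D = −7x³ + 35x² + 42x − 14. Remainder: −5x + 2.

Q(x) = 4x + 7; R(x) = −5x + 2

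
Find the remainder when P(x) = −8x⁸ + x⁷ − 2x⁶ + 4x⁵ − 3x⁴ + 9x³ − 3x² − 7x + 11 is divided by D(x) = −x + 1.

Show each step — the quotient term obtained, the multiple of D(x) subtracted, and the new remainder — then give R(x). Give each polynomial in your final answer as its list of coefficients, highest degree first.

Step 1: lead(−8x⁸ + x⁷ − 2x⁶ + 4x⁵ − 3x⁴ + 9x³ − 3x² − 7x + 11) ÷ lead(D) = −8x⁸ ÷ −x = 8x⁷. Subtract (8x⁷)·D = −8x⁸ + 8x⁷. Remainder: −7x⁷ − 2x⁶ + 4x⁵ − 3x⁴ + 9x³ − 3x² − 7x + 11.
Step 2: lead(−7x⁷ − 2x⁶ + 4x⁵ − 3x⁴ + 9x³ − 3x² − 7x + 11) ÷ lead(D) = −7x⁷ ÷ −x = 7x⁶. Subtract (7x⁶)·D = −7x⁷ + 7x⁶. Remainder: −9x⁶ + 4x⁵ − 3x⁴ + 9x³ − 3x² − 7x + 11.
Step 3: lead(−9x⁶ + 4x⁵ − 3x⁴ + 9x³ − 3x² − 7x + 11) ÷ lead(D) = −9x⁶ ÷ −x = 9x⁵. Subtract (9x⁵)·D = −9x⁶ + 9x⁵. Remainder: −5x⁵ − 3x⁴ + 9x³ − 3x² − 7x + 11.
Step 4: lead(−5x⁵ − 3x⁴ + 9x³ − 3x² − 7x + 11) ÷ lead(D) = −5x⁵ ÷ −x = 5x⁴. Subtract (5x⁴)·D = −5x⁵ + 5x⁴. Remainder: −8x⁴ + 9x³ − 3x² − 7x + 11.
Step 5: lead(−8x⁴ + 9x³ − 3x² − 7x + 11) ÷ lead(D) = −8x⁴ ÷ −x = 8x³. Subtract (8x³)·D = −8x⁴ + 8x³. Remainder: x³ − 3x² − 7x + 11.
Step 6: lead(x³ − 3x² − 7x + 11) ÷ lead(D) = x³ ÷ −x = −x². Subtract (−x²)·D = x³ − x². Remainder: −2x² − 7x + 11.
Step 7: lead(−2x² − 7x + 11) ÷ lead(D) = −2x² ÷ −x = 2x. Subtract (2x)·D = −2x² + 2x. Remainder: −9x + 11.
Step 8: lead(−9x + 11) ÷ lead(D) = −9x ÷ −x = 9. Subtract (9)·D = −9x + 9. Remainder: 2.

R = [2]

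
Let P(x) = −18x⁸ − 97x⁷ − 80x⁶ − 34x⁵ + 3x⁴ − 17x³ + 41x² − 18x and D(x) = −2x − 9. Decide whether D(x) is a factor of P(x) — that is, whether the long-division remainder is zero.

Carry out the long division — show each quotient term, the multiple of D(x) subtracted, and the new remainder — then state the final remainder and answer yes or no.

R(x) = 0, so D(x) is a factor of P(x). yes

Step 1: lead(−18x⁸ − 97x⁷ − 80x⁶ − 34x⁵ + 3x⁴ − 17x³ + 41x² − 18x) ÷ lead(D) = −18x⁸ ÷ −2x = 9x⁷. Subtract (9x⁷)·D = −18x⁸ − 81x⁷. Remainder: −16x⁷ − 80x⁶ − 34x⁵ + 3x⁴ − 17x³ + 41x² − 18x.
Step 2: lead(−16x⁷ − 80x⁶ − 34x⁵ + 3x⁴ − 17x³ + 41x² − 18x) ÷ lead(D) = −16x⁷ ÷ −2x = 8x⁶. Subtract (8x⁶)·D = −16x⁷ − 72x⁶. Remainder: −8x⁶ − 34x⁵ + 3x⁴ − 17x³ + 41x² − 18x.
Step 3: lead(−8x⁶ − 34x⁵ + 3x⁴ − 17x³ + 41x² − 18x) ÷ lead(D) = −8x⁶ ÷ −2x = 4x⁵. Subtract (4x⁵)·D = −8x⁶ − 36x⁵. Remainder: 2x⁵ + 3x⁴ − 17x³ + 41x² − 18x.
Step 4: lead(2x⁵ + 3x⁴ − 17x³ + 41x² − 18x) ÷ lead(D) = 2x⁵ ÷ −2x = −x⁴. Subtract (−x⁴)·D = 2x⁵ + 9x⁴. Remainder: −6x⁴ − 17x³ + 41x² − 18x.
Step 5: lead(−6x⁴ − 17x³ + 41x² − 18x) ÷ lead(D) = −6x⁴ ÷ −2x = 3x³. Subtract (3x³)·D = −6x⁴ − 27x³. Remainder: 10x³ + 41x² − 18x.
Step 6: lead(10x³ + 41x² − 18x) ÷ lead(D) = 10x³ ÷ −2x = −5x². Subtract (−5x²)·D = 10x³ + 45x². Remainder: −4x² − 18x.
Step 7: lead(−4x² − 18x) ÷ lead(D) = −4x² ÷ −2x = 2x. Subtract (2x)·D = −4x² − 18x. Remainder: 0.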